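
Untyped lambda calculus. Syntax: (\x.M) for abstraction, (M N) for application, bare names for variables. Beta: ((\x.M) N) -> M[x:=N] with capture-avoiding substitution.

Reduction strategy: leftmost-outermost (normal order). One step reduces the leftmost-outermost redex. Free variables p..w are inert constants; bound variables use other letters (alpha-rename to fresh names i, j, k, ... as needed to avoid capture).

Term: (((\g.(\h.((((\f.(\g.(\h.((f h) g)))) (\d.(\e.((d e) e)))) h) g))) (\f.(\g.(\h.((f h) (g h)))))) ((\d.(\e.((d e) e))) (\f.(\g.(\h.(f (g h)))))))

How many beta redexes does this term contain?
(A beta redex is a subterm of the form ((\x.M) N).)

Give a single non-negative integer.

Answer: 3

Derivation:
Term: (((\g.(\h.((((\f.(\g.(\h.((f h) g)))) (\d.(\e.((d e) e)))) h) g))) (\f.(\g.(\h.((f h) (g h)))))) ((\d.(\e.((d e) e))) (\f.(\g.(\h.(f (g h)))))))
  Redex: ((\g.(\h.((((\f.(\g.(\h.((f h) g)))) (\d.(\e.((d e) e)))) h) g))) (\f.(\g.(\h.((f h) (g h))))))
  Redex: ((\f.(\g.(\h.((f h) g)))) (\d.(\e.((d e) e))))
  Redex: ((\d.(\e.((d e) e))) (\f.(\g.(\h.(f (g h))))))
Total redexes: 3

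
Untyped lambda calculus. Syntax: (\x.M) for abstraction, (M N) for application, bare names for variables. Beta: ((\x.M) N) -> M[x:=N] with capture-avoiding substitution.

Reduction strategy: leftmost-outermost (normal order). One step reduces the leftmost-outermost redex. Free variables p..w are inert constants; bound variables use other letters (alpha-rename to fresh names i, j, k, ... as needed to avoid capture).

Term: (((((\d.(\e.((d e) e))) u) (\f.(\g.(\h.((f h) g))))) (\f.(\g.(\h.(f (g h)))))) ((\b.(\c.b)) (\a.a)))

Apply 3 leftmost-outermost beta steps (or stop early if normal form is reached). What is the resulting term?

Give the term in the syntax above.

Step 0: (((((\d.(\e.((d e) e))) u) (\f.(\g.(\h.((f h) g))))) (\f.(\g.(\h.(f (g h)))))) ((\b.(\c.b)) (\a.a)))
Step 1: ((((\e.((u e) e)) (\f.(\g.(\h.((f h) g))))) (\f.(\g.(\h.(f (g h)))))) ((\b.(\c.b)) (\a.a)))
Step 2: ((((u (\f.(\g.(\h.((f h) g))))) (\f.(\g.(\h.((f h) g))))) (\f.(\g.(\h.(f (g h)))))) ((\b.(\c.b)) (\a.a)))
Step 3: ((((u (\f.(\g.(\h.((f h) g))))) (\f.(\g.(\h.((f h) g))))) (\f.(\g.(\h.(f (g h)))))) (\c.(\a.a)))

Answer: ((((u (\f.(\g.(\h.((f h) g))))) (\f.(\g.(\h.((f h) g))))) (\f.(\g.(\h.(f (g h)))))) (\c.(\a.a)))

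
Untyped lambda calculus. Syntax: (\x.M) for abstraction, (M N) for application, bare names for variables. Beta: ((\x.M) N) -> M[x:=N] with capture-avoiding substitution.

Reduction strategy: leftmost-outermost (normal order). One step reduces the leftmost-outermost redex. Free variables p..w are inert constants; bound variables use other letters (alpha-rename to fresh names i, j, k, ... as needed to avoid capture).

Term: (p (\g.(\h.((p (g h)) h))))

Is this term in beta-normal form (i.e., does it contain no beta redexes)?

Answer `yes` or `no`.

Answer: yes

Derivation:
Term: (p (\g.(\h.((p (g h)) h))))
No beta redexes found.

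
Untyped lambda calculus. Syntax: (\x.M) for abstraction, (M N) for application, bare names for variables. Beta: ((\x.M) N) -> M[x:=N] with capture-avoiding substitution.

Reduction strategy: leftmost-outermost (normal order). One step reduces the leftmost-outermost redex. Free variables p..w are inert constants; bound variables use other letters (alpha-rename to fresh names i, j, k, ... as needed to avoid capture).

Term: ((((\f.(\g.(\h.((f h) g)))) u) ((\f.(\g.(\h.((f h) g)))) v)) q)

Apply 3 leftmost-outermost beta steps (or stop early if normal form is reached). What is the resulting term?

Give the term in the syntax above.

Step 0: ((((\f.(\g.(\h.((f h) g)))) u) ((\f.(\g.(\h.((f h) g)))) v)) q)
Step 1: (((\g.(\h.((u h) g))) ((\f.(\g.(\h.((f h) g)))) v)) q)
Step 2: ((\h.((u h) ((\f.(\g.(\h.((f h) g)))) v))) q)
Step 3: ((u q) ((\f.(\g.(\h.((f h) g)))) v))

Answer: ((u q) ((\f.(\g.(\h.((f h) g)))) v))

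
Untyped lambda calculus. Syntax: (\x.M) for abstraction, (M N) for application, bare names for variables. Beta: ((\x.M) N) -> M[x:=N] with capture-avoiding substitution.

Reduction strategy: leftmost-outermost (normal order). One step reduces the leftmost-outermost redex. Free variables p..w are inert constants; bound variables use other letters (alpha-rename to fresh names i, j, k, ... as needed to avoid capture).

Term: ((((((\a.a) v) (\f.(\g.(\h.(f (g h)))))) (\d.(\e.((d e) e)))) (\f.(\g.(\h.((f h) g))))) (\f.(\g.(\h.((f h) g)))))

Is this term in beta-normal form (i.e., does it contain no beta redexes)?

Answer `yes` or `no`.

Term: ((((((\a.a) v) (\f.(\g.(\h.(f (g h)))))) (\d.(\e.((d e) e)))) (\f.(\g.(\h.((f h) g))))) (\f.(\g.(\h.((f h) g)))))
Found 1 beta redex(es).

Answer: no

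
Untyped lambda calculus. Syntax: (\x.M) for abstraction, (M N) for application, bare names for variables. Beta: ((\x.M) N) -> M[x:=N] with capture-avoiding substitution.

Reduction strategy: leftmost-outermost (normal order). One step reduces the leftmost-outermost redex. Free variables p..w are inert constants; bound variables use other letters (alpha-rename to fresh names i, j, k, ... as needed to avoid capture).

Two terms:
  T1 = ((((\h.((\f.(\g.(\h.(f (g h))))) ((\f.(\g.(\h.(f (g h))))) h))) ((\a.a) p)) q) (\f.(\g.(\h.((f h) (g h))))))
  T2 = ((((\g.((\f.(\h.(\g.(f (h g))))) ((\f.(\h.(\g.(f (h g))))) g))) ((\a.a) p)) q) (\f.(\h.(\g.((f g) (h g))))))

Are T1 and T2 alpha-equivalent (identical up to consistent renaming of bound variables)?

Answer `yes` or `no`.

Term 1: ((((\h.((\f.(\g.(\h.(f (g h))))) ((\f.(\g.(\h.(f (g h))))) h))) ((\a.a) p)) q) (\f.(\g.(\h.((f h) (g h))))))
Term 2: ((((\g.((\f.(\h.(\g.(f (h g))))) ((\f.(\h.(\g.(f (h g))))) g))) ((\a.a) p)) q) (\f.(\h.(\g.((f g) (h g))))))
Alpha-equivalence: compare structure up to binder renaming.
Result: True

Answer: yes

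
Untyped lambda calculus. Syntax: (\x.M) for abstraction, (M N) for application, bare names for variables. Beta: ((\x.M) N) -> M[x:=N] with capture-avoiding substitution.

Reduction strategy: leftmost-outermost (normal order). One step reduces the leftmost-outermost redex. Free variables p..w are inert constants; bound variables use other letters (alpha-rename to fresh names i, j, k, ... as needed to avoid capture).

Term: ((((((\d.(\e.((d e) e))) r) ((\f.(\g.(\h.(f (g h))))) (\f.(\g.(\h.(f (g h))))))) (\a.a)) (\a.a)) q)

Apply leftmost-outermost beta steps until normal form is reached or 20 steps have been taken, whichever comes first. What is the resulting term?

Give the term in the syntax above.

Step 0: ((((((\d.(\e.((d e) e))) r) ((\f.(\g.(\h.(f (g h))))) (\f.(\g.(\h.(f (g h))))))) (\a.a)) (\a.a)) q)
Step 1: (((((\e.((r e) e)) ((\f.(\g.(\h.(f (g h))))) (\f.(\g.(\h.(f (g h))))))) (\a.a)) (\a.a)) q)
Step 2: (((((r ((\f.(\g.(\h.(f (g h))))) (\f.(\g.(\h.(f (g h))))))) ((\f.(\g.(\h.(f (g h))))) (\f.(\g.(\h.(f (g h))))))) (\a.a)) (\a.a)) q)
Step 3: (((((r (\g.(\h.((\f.(\g.(\h.(f (g h))))) (g h))))) ((\f.(\g.(\h.(f (g h))))) (\f.(\g.(\h.(f (g h))))))) (\a.a)) (\a.a)) q)
Step 4: (((((r (\g.(\h.(\i.(\j.((g h) (i j))))))) ((\f.(\g.(\h.(f (g h))))) (\f.(\g.(\h.(f (g h))))))) (\a.a)) (\a.a)) q)
Step 5: (((((r (\g.(\h.(\i.(\j.((g h) (i j))))))) (\g.(\h.((\f.(\g.(\h.(f (g h))))) (g h))))) (\a.a)) (\a.a)) q)
Step 6: (((((r (\g.(\h.(\i.(\j.((g h) (i j))))))) (\g.(\h.(\i.(\j.((g h) (i j))))))) (\a.a)) (\a.a)) q)

Answer: (((((r (\g.(\h.(\i.(\j.((g h) (i j))))))) (\g.(\h.(\i.(\j.((g h) (i j))))))) (\a.a)) (\a.a)) q)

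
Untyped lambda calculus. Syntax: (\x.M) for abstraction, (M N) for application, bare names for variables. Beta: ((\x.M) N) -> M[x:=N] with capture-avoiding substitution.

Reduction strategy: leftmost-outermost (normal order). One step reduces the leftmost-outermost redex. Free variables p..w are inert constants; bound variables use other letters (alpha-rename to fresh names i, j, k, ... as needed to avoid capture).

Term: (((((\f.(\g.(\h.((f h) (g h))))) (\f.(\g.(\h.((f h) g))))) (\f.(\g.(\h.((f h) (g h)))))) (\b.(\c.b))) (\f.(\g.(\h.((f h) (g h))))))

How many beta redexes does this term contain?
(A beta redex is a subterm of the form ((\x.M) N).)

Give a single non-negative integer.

Answer: 1

Derivation:
Term: (((((\f.(\g.(\h.((f h) (g h))))) (\f.(\g.(\h.((f h) g))))) (\f.(\g.(\h.((f h) (g h)))))) (\b.(\c.b))) (\f.(\g.(\h.((f h) (g h))))))
  Redex: ((\f.(\g.(\h.((f h) (g h))))) (\f.(\g.(\h.((f h) g)))))
Total redexes: 1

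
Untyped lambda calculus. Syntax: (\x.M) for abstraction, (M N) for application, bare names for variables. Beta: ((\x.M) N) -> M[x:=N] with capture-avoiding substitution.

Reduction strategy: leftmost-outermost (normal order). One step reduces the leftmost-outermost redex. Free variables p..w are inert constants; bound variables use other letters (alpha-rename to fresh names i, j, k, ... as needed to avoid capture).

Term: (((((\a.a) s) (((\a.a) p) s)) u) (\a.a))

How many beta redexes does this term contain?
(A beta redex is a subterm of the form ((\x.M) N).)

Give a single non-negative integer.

Answer: 2

Derivation:
Term: (((((\a.a) s) (((\a.a) p) s)) u) (\a.a))
  Redex: ((\a.a) s)
  Redex: ((\a.a) p)
Total redexes: 2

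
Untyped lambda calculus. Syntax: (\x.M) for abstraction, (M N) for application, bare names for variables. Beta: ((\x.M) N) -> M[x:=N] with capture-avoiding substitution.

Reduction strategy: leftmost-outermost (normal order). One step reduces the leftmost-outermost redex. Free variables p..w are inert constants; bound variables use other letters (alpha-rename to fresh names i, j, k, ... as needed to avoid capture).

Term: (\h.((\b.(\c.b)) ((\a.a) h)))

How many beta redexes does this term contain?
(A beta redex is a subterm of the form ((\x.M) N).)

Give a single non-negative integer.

Answer: 2

Derivation:
Term: (\h.((\b.(\c.b)) ((\a.a) h)))
  Redex: ((\b.(\c.b)) ((\a.a) h))
  Redex: ((\a.a) h)
Total redexes: 2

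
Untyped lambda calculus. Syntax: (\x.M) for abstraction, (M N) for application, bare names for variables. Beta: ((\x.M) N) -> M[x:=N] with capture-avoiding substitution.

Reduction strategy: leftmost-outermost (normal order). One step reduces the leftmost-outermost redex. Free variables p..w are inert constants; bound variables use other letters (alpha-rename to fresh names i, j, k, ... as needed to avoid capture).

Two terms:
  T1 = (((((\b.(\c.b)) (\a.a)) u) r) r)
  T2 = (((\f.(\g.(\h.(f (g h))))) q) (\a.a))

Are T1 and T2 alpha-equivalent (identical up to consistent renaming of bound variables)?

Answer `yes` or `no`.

Term 1: (((((\b.(\c.b)) (\a.a)) u) r) r)
Term 2: (((\f.(\g.(\h.(f (g h))))) q) (\a.a))
Alpha-equivalence: compare structure up to binder renaming.
Result: False

Answer: no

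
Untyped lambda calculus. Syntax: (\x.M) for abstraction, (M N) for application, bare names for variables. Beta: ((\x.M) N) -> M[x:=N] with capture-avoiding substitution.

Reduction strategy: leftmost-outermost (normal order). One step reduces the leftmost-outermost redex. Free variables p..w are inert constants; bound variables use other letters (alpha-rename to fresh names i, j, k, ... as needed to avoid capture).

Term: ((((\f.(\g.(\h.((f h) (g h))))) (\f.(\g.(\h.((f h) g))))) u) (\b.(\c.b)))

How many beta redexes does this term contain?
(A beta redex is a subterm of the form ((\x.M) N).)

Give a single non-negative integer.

Term: ((((\f.(\g.(\h.((f h) (g h))))) (\f.(\g.(\h.((f h) g))))) u) (\b.(\c.b)))
  Redex: ((\f.(\g.(\h.((f h) (g h))))) (\f.(\g.(\h.((f h) g)))))
Total redexes: 1

Answer: 1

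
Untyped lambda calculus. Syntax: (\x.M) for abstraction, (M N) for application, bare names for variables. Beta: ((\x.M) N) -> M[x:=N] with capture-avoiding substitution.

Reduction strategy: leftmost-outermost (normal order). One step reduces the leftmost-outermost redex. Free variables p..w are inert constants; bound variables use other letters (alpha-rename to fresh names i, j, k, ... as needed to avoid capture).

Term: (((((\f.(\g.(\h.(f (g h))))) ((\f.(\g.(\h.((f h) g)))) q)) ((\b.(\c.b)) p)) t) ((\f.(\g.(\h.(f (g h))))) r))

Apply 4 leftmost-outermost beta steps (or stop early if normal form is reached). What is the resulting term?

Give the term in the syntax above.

Step 0: (((((\f.(\g.(\h.(f (g h))))) ((\f.(\g.(\h.((f h) g)))) q)) ((\b.(\c.b)) p)) t) ((\f.(\g.(\h.(f (g h))))) r))
Step 1: ((((\g.(\h.(((\f.(\g.(\h.((f h) g)))) q) (g h)))) ((\b.(\c.b)) p)) t) ((\f.(\g.(\h.(f (g h))))) r))
Step 2: (((\h.(((\f.(\g.(\h.((f h) g)))) q) (((\b.(\c.b)) p) h))) t) ((\f.(\g.(\h.(f (g h))))) r))
Step 3: ((((\f.(\g.(\h.((f h) g)))) q) (((\b.(\c.b)) p) t)) ((\f.(\g.(\h.(f (g h))))) r))
Step 4: (((\g.(\h.((q h) g))) (((\b.(\c.b)) p) t)) ((\f.(\g.(\h.(f (g h))))) r))

Answer: (((\g.(\h.((q h) g))) (((\b.(\c.b)) p) t)) ((\f.(\g.(\h.(f (g h))))) r))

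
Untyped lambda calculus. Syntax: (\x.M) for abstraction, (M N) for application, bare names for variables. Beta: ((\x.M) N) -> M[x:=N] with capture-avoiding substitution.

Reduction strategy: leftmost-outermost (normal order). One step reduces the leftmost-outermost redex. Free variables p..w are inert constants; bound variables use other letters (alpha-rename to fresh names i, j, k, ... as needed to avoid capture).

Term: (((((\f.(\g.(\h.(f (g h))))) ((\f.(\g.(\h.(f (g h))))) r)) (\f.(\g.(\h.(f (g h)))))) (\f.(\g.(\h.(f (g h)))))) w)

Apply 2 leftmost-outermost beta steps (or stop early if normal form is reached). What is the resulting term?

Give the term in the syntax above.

Answer: (((\h.(((\f.(\g.(\h.(f (g h))))) r) ((\f.(\g.(\h.(f (g h))))) h))) (\f.(\g.(\h.(f (g h)))))) w)

Derivation:
Step 0: (((((\f.(\g.(\h.(f (g h))))) ((\f.(\g.(\h.(f (g h))))) r)) (\f.(\g.(\h.(f (g h)))))) (\f.(\g.(\h.(f (g h)))))) w)
Step 1: ((((\g.(\h.(((\f.(\g.(\h.(f (g h))))) r) (g h)))) (\f.(\g.(\h.(f (g h)))))) (\f.(\g.(\h.(f (g h)))))) w)
Step 2: (((\h.(((\f.(\g.(\h.(f (g h))))) r) ((\f.(\g.(\h.(f (g h))))) h))) (\f.(\g.(\h.(f (g h)))))) w)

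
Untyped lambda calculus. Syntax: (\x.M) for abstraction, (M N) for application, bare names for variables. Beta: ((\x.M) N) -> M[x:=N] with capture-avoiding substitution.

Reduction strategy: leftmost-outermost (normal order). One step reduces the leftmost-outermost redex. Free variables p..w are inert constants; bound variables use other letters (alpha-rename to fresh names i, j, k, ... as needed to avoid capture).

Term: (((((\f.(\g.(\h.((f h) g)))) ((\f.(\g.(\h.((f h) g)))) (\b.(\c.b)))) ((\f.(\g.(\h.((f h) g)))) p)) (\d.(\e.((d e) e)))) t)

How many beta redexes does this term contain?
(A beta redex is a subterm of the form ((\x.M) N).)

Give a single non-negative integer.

Term: (((((\f.(\g.(\h.((f h) g)))) ((\f.(\g.(\h.((f h) g)))) (\b.(\c.b)))) ((\f.(\g.(\h.((f h) g)))) p)) (\d.(\e.((d e) e)))) t)
  Redex: ((\f.(\g.(\h.((f h) g)))) ((\f.(\g.(\h.((f h) g)))) (\b.(\c.b))))
  Redex: ((\f.(\g.(\h.((f h) g)))) (\b.(\c.b)))
  Redex: ((\f.(\g.(\h.((f h) g)))) p)
Total redexes: 3

Answer: 3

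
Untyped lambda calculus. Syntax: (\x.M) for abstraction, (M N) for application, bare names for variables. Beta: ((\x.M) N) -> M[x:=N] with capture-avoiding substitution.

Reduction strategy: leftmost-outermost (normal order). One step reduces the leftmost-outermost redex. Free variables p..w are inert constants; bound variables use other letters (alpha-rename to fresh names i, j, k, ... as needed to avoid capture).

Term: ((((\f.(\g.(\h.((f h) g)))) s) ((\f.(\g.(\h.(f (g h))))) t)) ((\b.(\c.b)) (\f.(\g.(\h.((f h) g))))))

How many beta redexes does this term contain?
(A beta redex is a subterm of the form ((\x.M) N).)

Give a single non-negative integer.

Answer: 3

Derivation:
Term: ((((\f.(\g.(\h.((f h) g)))) s) ((\f.(\g.(\h.(f (g h))))) t)) ((\b.(\c.b)) (\f.(\g.(\h.((f h) g))))))
  Redex: ((\f.(\g.(\h.((f h) g)))) s)
  Redex: ((\f.(\g.(\h.(f (g h))))) t)
  Redex: ((\b.(\c.b)) (\f.(\g.(\h.((f h) g)))))
Total redexes: 3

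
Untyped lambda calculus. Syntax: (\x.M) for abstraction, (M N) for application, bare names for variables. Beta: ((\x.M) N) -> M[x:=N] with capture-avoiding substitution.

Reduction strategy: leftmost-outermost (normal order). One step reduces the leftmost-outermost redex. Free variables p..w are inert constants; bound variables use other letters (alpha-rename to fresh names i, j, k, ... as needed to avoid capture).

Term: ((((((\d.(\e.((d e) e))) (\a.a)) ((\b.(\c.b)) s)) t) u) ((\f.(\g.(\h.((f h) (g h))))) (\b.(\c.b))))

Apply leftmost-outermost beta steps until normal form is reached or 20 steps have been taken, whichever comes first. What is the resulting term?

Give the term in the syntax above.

Step 0: ((((((\d.(\e.((d e) e))) (\a.a)) ((\b.(\c.b)) s)) t) u) ((\f.(\g.(\h.((f h) (g h))))) (\b.(\c.b))))
Step 1: (((((\e.(((\a.a) e) e)) ((\b.(\c.b)) s)) t) u) ((\f.(\g.(\h.((f h) (g h))))) (\b.(\c.b))))
Step 2: ((((((\a.a) ((\b.(\c.b)) s)) ((\b.(\c.b)) s)) t) u) ((\f.(\g.(\h.((f h) (g h))))) (\b.(\c.b))))
Step 3: ((((((\b.(\c.b)) s) ((\b.(\c.b)) s)) t) u) ((\f.(\g.(\h.((f h) (g h))))) (\b.(\c.b))))
Step 4: (((((\c.s) ((\b.(\c.b)) s)) t) u) ((\f.(\g.(\h.((f h) (g h))))) (\b.(\c.b))))
Step 5: (((s t) u) ((\f.(\g.(\h.((f h) (g h))))) (\b.(\c.b))))
Step 6: (((s t) u) (\g.(\h.(((\b.(\c.b)) h) (g h)))))
Step 7: (((s t) u) (\g.(\h.((\c.h) (g h)))))
Step 8: (((s t) u) (\g.(\h.h)))

Answer: (((s t) u) (\g.(\h.h)))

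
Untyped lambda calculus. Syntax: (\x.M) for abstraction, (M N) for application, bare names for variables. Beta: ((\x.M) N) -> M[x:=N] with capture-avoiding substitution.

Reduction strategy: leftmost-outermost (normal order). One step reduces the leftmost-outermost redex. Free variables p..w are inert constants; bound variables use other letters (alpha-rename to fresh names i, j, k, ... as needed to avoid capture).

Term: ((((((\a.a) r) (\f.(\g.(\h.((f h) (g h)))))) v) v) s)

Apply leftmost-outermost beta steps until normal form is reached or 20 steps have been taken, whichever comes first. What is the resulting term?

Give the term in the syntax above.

Step 0: ((((((\a.a) r) (\f.(\g.(\h.((f h) (g h)))))) v) v) s)
Step 1: ((((r (\f.(\g.(\h.((f h) (g h)))))) v) v) s)

Answer: ((((r (\f.(\g.(\h.((f h) (g h)))))) v) v) s)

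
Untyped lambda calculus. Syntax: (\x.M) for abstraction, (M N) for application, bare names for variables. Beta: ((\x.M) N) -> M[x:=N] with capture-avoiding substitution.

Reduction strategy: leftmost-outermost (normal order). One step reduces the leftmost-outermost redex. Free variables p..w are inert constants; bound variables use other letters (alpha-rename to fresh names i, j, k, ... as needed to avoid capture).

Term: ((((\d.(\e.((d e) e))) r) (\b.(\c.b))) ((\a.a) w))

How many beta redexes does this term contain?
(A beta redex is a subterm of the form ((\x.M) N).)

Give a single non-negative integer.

Answer: 2

Derivation:
Term: ((((\d.(\e.((d e) e))) r) (\b.(\c.b))) ((\a.a) w))
  Redex: ((\d.(\e.((d e) e))) r)
  Redex: ((\a.a) w)
Total redexes: 2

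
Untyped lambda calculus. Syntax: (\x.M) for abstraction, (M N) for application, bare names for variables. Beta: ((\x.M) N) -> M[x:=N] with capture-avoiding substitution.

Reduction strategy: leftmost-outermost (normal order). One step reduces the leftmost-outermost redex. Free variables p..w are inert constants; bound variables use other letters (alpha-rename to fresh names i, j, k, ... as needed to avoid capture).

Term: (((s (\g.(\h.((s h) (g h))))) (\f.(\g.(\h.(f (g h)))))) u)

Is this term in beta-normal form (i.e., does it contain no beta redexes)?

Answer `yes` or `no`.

Answer: yes

Derivation:
Term: (((s (\g.(\h.((s h) (g h))))) (\f.(\g.(\h.(f (g h)))))) u)
No beta redexes found.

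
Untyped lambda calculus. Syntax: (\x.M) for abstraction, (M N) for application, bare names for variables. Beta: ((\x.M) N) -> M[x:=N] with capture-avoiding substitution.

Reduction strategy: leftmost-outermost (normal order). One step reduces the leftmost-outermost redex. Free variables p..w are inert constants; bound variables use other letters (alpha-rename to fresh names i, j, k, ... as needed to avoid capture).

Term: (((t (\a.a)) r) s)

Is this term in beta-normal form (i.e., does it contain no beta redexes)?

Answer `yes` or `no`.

Answer: yes

Derivation:
Term: (((t (\a.a)) r) s)
No beta redexes found.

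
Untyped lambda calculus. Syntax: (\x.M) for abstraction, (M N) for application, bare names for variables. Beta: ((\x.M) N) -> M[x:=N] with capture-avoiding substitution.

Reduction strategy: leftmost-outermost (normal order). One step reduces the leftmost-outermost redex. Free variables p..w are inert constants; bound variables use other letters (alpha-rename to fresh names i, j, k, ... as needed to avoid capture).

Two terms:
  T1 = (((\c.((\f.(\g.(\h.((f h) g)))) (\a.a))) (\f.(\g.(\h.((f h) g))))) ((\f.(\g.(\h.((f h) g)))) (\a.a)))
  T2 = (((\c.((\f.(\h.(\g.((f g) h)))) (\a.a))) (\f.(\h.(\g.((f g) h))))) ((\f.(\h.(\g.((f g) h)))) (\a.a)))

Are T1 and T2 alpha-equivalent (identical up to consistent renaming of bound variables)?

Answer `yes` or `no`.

Answer: yes

Derivation:
Term 1: (((\c.((\f.(\g.(\h.((f h) g)))) (\a.a))) (\f.(\g.(\h.((f h) g))))) ((\f.(\g.(\h.((f h) g)))) (\a.a)))
Term 2: (((\c.((\f.(\h.(\g.((f g) h)))) (\a.a))) (\f.(\h.(\g.((f g) h))))) ((\f.(\h.(\g.((f g) h)))) (\a.a)))
Alpha-equivalence: compare structure up to binder renaming.
Result: True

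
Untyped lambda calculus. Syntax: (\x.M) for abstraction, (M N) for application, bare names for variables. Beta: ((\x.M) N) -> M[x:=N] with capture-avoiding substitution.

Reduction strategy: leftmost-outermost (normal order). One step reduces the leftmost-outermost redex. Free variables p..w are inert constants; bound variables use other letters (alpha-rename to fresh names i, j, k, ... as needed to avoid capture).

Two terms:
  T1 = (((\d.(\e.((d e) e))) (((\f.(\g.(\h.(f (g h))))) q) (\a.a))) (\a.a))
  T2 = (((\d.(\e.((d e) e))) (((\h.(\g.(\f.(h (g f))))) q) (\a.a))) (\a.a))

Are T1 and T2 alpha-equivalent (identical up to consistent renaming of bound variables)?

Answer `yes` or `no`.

Term 1: (((\d.(\e.((d e) e))) (((\f.(\g.(\h.(f (g h))))) q) (\a.a))) (\a.a))
Term 2: (((\d.(\e.((d e) e))) (((\h.(\g.(\f.(h (g f))))) q) (\a.a))) (\a.a))
Alpha-equivalence: compare structure up to binder renaming.
Result: True

Answer: yes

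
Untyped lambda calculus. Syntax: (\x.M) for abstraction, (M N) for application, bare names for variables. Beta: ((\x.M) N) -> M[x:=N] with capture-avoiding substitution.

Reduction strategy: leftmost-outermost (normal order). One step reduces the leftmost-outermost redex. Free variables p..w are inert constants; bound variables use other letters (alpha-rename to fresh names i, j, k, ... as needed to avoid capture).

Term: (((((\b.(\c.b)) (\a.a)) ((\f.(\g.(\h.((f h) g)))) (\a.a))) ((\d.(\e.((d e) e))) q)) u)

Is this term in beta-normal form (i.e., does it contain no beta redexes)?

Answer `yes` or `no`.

Answer: no

Derivation:
Term: (((((\b.(\c.b)) (\a.a)) ((\f.(\g.(\h.((f h) g)))) (\a.a))) ((\d.(\e.((d e) e))) q)) u)
Found 3 beta redex(es).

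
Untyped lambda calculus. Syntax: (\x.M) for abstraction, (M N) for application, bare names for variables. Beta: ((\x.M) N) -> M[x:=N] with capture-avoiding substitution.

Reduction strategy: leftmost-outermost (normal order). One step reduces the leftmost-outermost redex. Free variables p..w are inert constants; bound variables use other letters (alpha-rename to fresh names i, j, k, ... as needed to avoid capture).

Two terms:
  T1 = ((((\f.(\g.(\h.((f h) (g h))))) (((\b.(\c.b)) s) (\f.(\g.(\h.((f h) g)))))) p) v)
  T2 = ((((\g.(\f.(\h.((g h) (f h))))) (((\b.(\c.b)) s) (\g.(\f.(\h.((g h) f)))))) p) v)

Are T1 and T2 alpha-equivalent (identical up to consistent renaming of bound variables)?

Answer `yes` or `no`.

Term 1: ((((\f.(\g.(\h.((f h) (g h))))) (((\b.(\c.b)) s) (\f.(\g.(\h.((f h) g)))))) p) v)
Term 2: ((((\g.(\f.(\h.((g h) (f h))))) (((\b.(\c.b)) s) (\g.(\f.(\h.((g h) f)))))) p) v)
Alpha-equivalence: compare structure up to binder renaming.
Result: True

Answer: yes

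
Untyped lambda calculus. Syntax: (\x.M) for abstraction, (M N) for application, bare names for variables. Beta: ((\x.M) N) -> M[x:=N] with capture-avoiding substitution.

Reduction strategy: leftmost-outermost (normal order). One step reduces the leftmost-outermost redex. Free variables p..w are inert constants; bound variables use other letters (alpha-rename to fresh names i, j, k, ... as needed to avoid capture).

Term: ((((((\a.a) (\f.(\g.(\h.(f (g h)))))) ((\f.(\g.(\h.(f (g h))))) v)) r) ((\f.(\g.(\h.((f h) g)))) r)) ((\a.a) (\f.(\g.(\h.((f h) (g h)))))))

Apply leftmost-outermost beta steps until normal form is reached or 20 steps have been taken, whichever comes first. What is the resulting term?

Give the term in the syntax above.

Answer: (v ((r (\g.(\h.((r h) g)))) (\f.(\g.(\h.((f h) (g h)))))))

Derivation:
Step 0: ((((((\a.a) (\f.(\g.(\h.(f (g h)))))) ((\f.(\g.(\h.(f (g h))))) v)) r) ((\f.(\g.(\h.((f h) g)))) r)) ((\a.a) (\f.(\g.(\h.((f h) (g h)))))))
Step 1: (((((\f.(\g.(\h.(f (g h))))) ((\f.(\g.(\h.(f (g h))))) v)) r) ((\f.(\g.(\h.((f h) g)))) r)) ((\a.a) (\f.(\g.(\h.((f h) (g h)))))))
Step 2: ((((\g.(\h.(((\f.(\g.(\h.(f (g h))))) v) (g h)))) r) ((\f.(\g.(\h.((f h) g)))) r)) ((\a.a) (\f.(\g.(\h.((f h) (g h)))))))
Step 3: (((\h.(((\f.(\g.(\h.(f (g h))))) v) (r h))) ((\f.(\g.(\h.((f h) g)))) r)) ((\a.a) (\f.(\g.(\h.((f h) (g h)))))))
Step 4: ((((\f.(\g.(\h.(f (g h))))) v) (r ((\f.(\g.(\h.((f h) g)))) r))) ((\a.a) (\f.(\g.(\h.((f h) (g h)))))))
Step 5: (((\g.(\h.(v (g h)))) (r ((\f.(\g.(\h.((f h) g)))) r))) ((\a.a) (\f.(\g.(\h.((f h) (g h)))))))
Step 6: ((\h.(v ((r ((\f.(\g.(\h.((f h) g)))) r)) h))) ((\a.a) (\f.(\g.(\h.((f h) (g h)))))))
Step 7: (v ((r ((\f.(\g.(\h.((f h) g)))) r)) ((\a.a) (\f.(\g.(\h.((f h) (g h))))))))
Step 8: (v ((r (\g.(\h.((r h) g)))) ((\a.a) (\f.(\g.(\h.((f h) (g h))))))))
Step 9: (v ((r (\g.(\h.((r h) g)))) (\f.(\g.(\h.((f h) (g h)))))))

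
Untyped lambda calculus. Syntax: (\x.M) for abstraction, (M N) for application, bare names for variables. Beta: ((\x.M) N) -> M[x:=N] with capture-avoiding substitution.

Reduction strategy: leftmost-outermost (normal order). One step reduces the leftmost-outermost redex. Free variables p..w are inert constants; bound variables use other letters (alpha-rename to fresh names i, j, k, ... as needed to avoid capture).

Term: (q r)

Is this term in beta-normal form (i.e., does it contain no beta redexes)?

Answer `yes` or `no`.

Term: (q r)
No beta redexes found.

Answer: yes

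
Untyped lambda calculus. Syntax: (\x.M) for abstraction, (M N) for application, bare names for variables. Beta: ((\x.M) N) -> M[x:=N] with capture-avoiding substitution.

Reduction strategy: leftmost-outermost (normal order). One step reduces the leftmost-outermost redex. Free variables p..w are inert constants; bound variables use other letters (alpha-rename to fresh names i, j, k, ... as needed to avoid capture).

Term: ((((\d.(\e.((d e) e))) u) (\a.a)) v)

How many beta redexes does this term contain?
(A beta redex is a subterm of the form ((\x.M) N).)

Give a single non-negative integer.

Answer: 1

Derivation:
Term: ((((\d.(\e.((d e) e))) u) (\a.a)) v)
  Redex: ((\d.(\e.((d e) e))) u)
Total redexes: 1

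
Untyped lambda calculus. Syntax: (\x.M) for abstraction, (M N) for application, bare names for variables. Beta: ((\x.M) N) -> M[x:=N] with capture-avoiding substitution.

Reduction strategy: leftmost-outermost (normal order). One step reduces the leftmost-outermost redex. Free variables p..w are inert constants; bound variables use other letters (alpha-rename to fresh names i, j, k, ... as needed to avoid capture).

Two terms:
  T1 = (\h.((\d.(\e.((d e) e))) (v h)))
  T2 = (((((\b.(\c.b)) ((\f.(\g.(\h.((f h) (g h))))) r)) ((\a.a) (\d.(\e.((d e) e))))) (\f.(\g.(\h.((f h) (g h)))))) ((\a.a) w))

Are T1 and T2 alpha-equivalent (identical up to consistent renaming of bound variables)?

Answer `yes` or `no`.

Term 1: (\h.((\d.(\e.((d e) e))) (v h)))
Term 2: (((((\b.(\c.b)) ((\f.(\g.(\h.((f h) (g h))))) r)) ((\a.a) (\d.(\e.((d e) e))))) (\f.(\g.(\h.((f h) (g h)))))) ((\a.a) w))
Alpha-equivalence: compare structure up to binder renaming.
Result: False

Answer: no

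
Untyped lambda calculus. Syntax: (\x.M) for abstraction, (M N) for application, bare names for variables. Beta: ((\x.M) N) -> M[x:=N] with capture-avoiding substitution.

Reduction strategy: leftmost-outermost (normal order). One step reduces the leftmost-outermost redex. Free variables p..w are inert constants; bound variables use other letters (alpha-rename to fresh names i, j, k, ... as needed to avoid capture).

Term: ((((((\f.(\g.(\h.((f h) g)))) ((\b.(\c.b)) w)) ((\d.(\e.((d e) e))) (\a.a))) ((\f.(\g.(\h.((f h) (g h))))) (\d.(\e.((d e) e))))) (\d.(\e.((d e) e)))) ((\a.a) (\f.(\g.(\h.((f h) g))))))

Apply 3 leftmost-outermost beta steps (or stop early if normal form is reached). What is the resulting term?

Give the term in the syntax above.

Answer: ((((((\b.(\c.b)) w) ((\f.(\g.(\h.((f h) (g h))))) (\d.(\e.((d e) e))))) ((\d.(\e.((d e) e))) (\a.a))) (\d.(\e.((d e) e)))) ((\a.a) (\f.(\g.(\h.((f h) g))))))

Derivation:
Step 0: ((((((\f.(\g.(\h.((f h) g)))) ((\b.(\c.b)) w)) ((\d.(\e.((d e) e))) (\a.a))) ((\f.(\g.(\h.((f h) (g h))))) (\d.(\e.((d e) e))))) (\d.(\e.((d e) e)))) ((\a.a) (\f.(\g.(\h.((f h) g))))))
Step 1: (((((\g.(\h.((((\b.(\c.b)) w) h) g))) ((\d.(\e.((d e) e))) (\a.a))) ((\f.(\g.(\h.((f h) (g h))))) (\d.(\e.((d e) e))))) (\d.(\e.((d e) e)))) ((\a.a) (\f.(\g.(\h.((f h) g))))))
Step 2: ((((\h.((((\b.(\c.b)) w) h) ((\d.(\e.((d e) e))) (\a.a)))) ((\f.(\g.(\h.((f h) (g h))))) (\d.(\e.((d e) e))))) (\d.(\e.((d e) e)))) ((\a.a) (\f.(\g.(\h.((f h) g))))))
Step 3: ((((((\b.(\c.b)) w) ((\f.(\g.(\h.((f h) (g h))))) (\d.(\e.((d e) e))))) ((\d.(\e.((d e) e))) (\a.a))) (\d.(\e.((d e) e)))) ((\a.a) (\f.(\g.(\h.((f h) g))))))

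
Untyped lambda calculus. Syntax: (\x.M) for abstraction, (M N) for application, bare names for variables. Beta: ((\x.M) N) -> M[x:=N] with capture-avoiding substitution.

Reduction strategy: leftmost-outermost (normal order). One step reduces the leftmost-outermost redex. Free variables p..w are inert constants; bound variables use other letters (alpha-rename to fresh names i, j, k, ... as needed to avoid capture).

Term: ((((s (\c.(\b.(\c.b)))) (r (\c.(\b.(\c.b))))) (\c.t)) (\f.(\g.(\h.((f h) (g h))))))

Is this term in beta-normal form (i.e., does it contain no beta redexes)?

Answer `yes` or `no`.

Term: ((((s (\c.(\b.(\c.b)))) (r (\c.(\b.(\c.b))))) (\c.t)) (\f.(\g.(\h.((f h) (g h))))))
No beta redexes found.

Answer: yes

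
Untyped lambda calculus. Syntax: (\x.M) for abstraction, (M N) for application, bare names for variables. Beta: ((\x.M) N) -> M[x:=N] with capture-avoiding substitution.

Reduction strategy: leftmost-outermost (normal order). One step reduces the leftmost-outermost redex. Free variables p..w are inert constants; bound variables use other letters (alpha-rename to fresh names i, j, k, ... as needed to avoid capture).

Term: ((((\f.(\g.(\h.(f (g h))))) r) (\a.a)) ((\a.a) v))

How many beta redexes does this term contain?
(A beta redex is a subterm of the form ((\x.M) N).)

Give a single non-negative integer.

Answer: 2

Derivation:
Term: ((((\f.(\g.(\h.(f (g h))))) r) (\a.a)) ((\a.a) v))
  Redex: ((\f.(\g.(\h.(f (g h))))) r)
  Redex: ((\a.a) v)
Total redexes: 2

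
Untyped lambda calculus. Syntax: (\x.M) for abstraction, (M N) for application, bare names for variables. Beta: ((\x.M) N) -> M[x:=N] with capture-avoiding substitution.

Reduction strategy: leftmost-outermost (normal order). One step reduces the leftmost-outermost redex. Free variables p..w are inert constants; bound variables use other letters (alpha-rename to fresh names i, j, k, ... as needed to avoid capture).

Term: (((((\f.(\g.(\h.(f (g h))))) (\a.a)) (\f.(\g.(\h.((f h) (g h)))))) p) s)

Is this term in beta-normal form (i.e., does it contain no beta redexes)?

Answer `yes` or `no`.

Term: (((((\f.(\g.(\h.(f (g h))))) (\a.a)) (\f.(\g.(\h.((f h) (g h)))))) p) s)
Found 1 beta redex(es).

Answer: no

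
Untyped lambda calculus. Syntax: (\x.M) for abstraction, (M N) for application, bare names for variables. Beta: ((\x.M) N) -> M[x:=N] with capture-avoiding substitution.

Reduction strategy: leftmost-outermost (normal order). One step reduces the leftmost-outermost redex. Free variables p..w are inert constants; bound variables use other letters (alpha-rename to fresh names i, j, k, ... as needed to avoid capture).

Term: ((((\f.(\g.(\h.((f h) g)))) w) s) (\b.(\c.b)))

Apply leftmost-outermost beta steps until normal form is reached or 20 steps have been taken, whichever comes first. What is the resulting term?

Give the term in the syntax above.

Step 0: ((((\f.(\g.(\h.((f h) g)))) w) s) (\b.(\c.b)))
Step 1: (((\g.(\h.((w h) g))) s) (\b.(\c.b)))
Step 2: ((\h.((w h) s)) (\b.(\c.b)))
Step 3: ((w (\b.(\c.b))) s)

Answer: ((w (\b.(\c.b))) s)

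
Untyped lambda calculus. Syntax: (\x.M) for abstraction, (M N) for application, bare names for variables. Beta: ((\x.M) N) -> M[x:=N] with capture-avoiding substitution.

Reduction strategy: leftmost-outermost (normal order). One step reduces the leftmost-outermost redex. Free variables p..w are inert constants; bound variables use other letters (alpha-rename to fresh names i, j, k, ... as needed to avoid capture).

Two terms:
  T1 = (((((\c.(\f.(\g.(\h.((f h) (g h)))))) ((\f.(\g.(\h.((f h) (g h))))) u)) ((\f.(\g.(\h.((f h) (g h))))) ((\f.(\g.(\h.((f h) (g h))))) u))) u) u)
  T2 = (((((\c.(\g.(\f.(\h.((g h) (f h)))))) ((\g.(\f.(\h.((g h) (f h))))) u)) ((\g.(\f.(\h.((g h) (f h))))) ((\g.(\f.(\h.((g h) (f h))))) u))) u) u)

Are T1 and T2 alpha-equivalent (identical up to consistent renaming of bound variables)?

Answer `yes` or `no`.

Term 1: (((((\c.(\f.(\g.(\h.((f h) (g h)))))) ((\f.(\g.(\h.((f h) (g h))))) u)) ((\f.(\g.(\h.((f h) (g h))))) ((\f.(\g.(\h.((f h) (g h))))) u))) u) u)
Term 2: (((((\c.(\g.(\f.(\h.((g h) (f h)))))) ((\g.(\f.(\h.((g h) (f h))))) u)) ((\g.(\f.(\h.((g h) (f h))))) ((\g.(\f.(\h.((g h) (f h))))) u))) u) u)
Alpha-equivalence: compare structure up to binder renaming.
Result: True

Answer: yes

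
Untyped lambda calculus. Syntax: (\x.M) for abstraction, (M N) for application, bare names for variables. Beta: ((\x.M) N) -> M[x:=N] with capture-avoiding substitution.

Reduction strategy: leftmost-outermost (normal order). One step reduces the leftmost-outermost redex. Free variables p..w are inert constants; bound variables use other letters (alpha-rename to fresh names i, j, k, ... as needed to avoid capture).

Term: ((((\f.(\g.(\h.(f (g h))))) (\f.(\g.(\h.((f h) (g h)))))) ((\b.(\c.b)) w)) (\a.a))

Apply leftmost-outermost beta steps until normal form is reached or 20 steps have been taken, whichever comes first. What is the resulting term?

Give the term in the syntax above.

Step 0: ((((\f.(\g.(\h.(f (g h))))) (\f.(\g.(\h.((f h) (g h)))))) ((\b.(\c.b)) w)) (\a.a))
Step 1: (((\g.(\h.((\f.(\g.(\h.((f h) (g h))))) (g h)))) ((\b.(\c.b)) w)) (\a.a))
Step 2: ((\h.((\f.(\g.(\h.((f h) (g h))))) (((\b.(\c.b)) w) h))) (\a.a))
Step 3: ((\f.(\g.(\h.((f h) (g h))))) (((\b.(\c.b)) w) (\a.a)))
Step 4: (\g.(\h.(((((\b.(\c.b)) w) (\a.a)) h) (g h))))
Step 5: (\g.(\h.((((\c.w) (\a.a)) h) (g h))))
Step 6: (\g.(\h.((w h) (g h))))

Answer: (\g.(\h.((w h) (g h))))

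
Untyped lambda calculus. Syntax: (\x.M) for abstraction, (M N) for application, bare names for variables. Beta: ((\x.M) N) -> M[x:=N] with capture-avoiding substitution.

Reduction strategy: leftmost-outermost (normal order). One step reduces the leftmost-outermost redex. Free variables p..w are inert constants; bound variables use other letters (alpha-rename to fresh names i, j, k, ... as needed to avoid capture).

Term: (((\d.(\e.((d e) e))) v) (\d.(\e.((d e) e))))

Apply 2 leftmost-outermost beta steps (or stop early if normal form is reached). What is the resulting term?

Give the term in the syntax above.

Step 0: (((\d.(\e.((d e) e))) v) (\d.(\e.((d e) e))))
Step 1: ((\e.((v e) e)) (\d.(\e.((d e) e))))
Step 2: ((v (\d.(\e.((d e) e)))) (\d.(\e.((d e) e))))

Answer: ((v (\d.(\e.((d e) e)))) (\d.(\e.((d e) e))))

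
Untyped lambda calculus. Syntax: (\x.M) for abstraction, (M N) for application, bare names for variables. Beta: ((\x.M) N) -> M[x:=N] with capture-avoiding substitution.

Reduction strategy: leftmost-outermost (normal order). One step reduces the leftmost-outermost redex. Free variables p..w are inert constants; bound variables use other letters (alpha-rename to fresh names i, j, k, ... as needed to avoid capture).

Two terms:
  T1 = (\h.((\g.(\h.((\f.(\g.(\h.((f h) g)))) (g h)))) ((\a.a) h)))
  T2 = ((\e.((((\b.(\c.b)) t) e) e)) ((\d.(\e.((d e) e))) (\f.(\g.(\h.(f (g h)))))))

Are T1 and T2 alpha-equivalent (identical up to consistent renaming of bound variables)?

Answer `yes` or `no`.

Answer: no

Derivation:
Term 1: (\h.((\g.(\h.((\f.(\g.(\h.((f h) g)))) (g h)))) ((\a.a) h)))
Term 2: ((\e.((((\b.(\c.b)) t) e) e)) ((\d.(\e.((d e) e))) (\f.(\g.(\h.(f (g h)))))))
Alpha-equivalence: compare structure up to binder renaming.
Result: False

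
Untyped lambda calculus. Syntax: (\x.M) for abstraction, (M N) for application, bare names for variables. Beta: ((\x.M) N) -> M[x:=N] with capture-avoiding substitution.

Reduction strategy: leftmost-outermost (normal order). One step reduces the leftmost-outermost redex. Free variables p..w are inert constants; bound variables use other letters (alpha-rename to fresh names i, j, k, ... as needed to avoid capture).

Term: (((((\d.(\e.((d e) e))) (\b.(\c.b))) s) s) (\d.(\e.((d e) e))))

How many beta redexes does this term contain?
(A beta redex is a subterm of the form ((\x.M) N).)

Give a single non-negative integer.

Term: (((((\d.(\e.((d e) e))) (\b.(\c.b))) s) s) (\d.(\e.((d e) e))))
  Redex: ((\d.(\e.((d e) e))) (\b.(\c.b)))
Total redexes: 1

Answer: 1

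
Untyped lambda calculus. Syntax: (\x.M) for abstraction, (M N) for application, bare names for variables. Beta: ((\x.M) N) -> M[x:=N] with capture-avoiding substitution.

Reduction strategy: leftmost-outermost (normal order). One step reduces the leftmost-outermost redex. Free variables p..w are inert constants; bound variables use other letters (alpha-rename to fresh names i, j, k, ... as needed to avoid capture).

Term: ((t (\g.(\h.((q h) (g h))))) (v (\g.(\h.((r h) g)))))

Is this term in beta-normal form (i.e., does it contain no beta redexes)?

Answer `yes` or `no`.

Answer: yes

Derivation:
Term: ((t (\g.(\h.((q h) (g h))))) (v (\g.(\h.((r h) g)))))
No beta redexes found.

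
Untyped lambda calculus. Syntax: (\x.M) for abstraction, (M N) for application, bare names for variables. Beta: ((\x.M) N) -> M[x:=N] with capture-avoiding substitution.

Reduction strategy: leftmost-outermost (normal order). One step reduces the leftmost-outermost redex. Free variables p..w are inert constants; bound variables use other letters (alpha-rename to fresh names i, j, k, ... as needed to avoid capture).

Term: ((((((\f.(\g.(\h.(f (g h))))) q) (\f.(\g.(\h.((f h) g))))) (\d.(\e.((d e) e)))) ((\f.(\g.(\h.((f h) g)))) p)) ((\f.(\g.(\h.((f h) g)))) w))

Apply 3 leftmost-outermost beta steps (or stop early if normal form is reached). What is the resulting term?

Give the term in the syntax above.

Answer: (((q ((\f.(\g.(\h.((f h) g)))) (\d.(\e.((d e) e))))) ((\f.(\g.(\h.((f h) g)))) p)) ((\f.(\g.(\h.((f h) g)))) w))

Derivation:
Step 0: ((((((\f.(\g.(\h.(f (g h))))) q) (\f.(\g.(\h.((f h) g))))) (\d.(\e.((d e) e)))) ((\f.(\g.(\h.((f h) g)))) p)) ((\f.(\g.(\h.((f h) g)))) w))
Step 1: (((((\g.(\h.(q (g h)))) (\f.(\g.(\h.((f h) g))))) (\d.(\e.((d e) e)))) ((\f.(\g.(\h.((f h) g)))) p)) ((\f.(\g.(\h.((f h) g)))) w))
Step 2: ((((\h.(q ((\f.(\g.(\h.((f h) g)))) h))) (\d.(\e.((d e) e)))) ((\f.(\g.(\h.((f h) g)))) p)) ((\f.(\g.(\h.((f h) g)))) w))
Step 3: (((q ((\f.(\g.(\h.((f h) g)))) (\d.(\e.((d e) e))))) ((\f.(\g.(\h.((f h) g)))) p)) ((\f.(\g.(\h.((f h) g)))) w))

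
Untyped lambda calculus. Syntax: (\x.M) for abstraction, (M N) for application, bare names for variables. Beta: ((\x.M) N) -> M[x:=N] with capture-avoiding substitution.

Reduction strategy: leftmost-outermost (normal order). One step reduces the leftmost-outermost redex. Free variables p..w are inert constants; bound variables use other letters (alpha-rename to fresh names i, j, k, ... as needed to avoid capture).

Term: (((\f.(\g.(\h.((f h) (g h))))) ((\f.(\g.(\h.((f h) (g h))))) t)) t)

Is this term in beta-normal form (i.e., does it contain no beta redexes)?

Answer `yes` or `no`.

Term: (((\f.(\g.(\h.((f h) (g h))))) ((\f.(\g.(\h.((f h) (g h))))) t)) t)
Found 2 beta redex(es).

Answer: no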